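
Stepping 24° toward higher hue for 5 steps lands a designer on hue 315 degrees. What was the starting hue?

195°

5 steps of 24° (toward higher hue) give a net shift of +120°.
Start = end − shift: 315 − 120 = 195°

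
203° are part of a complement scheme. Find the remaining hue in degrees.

The complement sits 180° across the wheel.
The full set through 203° is {23°, 203°}.
Given {203°}, the missing hue is 23°.

23°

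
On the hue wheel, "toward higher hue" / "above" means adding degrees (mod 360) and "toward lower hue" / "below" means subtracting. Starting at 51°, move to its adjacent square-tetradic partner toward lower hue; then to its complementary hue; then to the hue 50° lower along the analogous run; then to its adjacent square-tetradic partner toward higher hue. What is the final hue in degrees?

−90° (square ↓): 51 − 90 = -39 → -39 + 360 = 321°
+180° (complement): 321 + 180 = 501 → 501 − 360 = 141°
−50° (analog 50° ↓): 141 − 50 = 91°
+90° (square ↑): 91 + 90 = 181°

181°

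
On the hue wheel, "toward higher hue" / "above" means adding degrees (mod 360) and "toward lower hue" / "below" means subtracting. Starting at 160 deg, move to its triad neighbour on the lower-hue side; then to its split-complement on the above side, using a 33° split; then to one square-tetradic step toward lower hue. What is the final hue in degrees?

−120° (triadic ↓): 160 − 120 = 40°
+213° (split-comp 33° ↑): 40 + 213 = 253°
−90° (square ↓): 253 − 90 = 163°

163°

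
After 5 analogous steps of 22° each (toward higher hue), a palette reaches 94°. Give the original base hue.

344°

5 steps of 22° (toward higher hue) give a net shift of +110°.
Start = end − shift: 94 − 110 = -16 → -16 + 360 = 344°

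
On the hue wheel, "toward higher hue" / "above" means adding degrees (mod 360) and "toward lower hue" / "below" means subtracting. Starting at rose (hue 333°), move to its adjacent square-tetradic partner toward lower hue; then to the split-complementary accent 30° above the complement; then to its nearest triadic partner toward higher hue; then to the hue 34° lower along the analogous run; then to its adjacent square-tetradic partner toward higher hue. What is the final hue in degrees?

square ↓ −90°: 333 − 90 = 243°
split-comp 30° ↑ +210°: 243 + 210 = 453 → 453 − 360 = 93°
triadic ↑ +120°: 93 + 120 = 213°
analog 34° ↓ −34°: 213 − 34 = 179°
square ↑ +90°: 179 + 90 = 269°

269°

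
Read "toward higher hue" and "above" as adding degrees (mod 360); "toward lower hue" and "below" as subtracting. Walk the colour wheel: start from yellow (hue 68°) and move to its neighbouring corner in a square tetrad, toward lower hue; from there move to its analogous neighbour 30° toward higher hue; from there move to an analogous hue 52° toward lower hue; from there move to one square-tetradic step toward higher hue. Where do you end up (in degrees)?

46°

−90° (square ↓): 68 − 90 = -22 → -22 + 360 = 338°
+30° (analog 30° ↑): 338 + 30 = 368 → 368 − 360 = 8°
−52° (analog 52° ↓): 8 − 52 = -44 → -44 + 360 = 316°
+90° (square ↑): 316 + 90 = 406 → 406 − 360 = 46°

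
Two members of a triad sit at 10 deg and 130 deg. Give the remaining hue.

250°

A triad spaces three hues 120° apart.
The full set is {10°, 130°, 250°}.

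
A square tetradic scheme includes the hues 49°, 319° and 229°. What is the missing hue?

A square tetradic scheme places four hues every 90°.
The full set through 49° is {49°, 139°, 229°, 319°}.
Given {49°, 229°, 319°}, the missing hue is 139°.

139°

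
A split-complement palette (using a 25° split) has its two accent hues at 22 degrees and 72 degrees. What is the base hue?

227°

The accents sit 25° either side of the complement, so the complement is their short-arc midpoint on the wheel.
Short-arc midpoint of 22° and 72°: 47°.
Base is 180° from the complement: 47 − 180 = -133 → -133 + 360 = 227°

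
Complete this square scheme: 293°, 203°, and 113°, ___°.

23°

A square tetradic scheme places four hues every 90°.
The full set through 113° is {23°, 113°, 203°, 293°}.
Given {113°, 203°, 293°}, the missing hue is 23°.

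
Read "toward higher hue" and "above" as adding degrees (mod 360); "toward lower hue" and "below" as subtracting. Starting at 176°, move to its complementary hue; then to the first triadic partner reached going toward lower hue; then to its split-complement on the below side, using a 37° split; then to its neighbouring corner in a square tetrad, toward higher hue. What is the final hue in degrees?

109°

176 + 180 = 356°   (complement)
356 − 120 = 236°   (triadic ↓)
236 + 143 = 379 → 379 − 360 = 19°   (split-comp 37° ↓)
19 + 90 = 109°   (square ↑)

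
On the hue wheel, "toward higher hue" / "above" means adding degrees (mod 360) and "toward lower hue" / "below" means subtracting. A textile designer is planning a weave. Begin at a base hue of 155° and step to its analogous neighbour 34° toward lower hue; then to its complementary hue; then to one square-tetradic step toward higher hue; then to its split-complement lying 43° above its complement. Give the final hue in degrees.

analog 34° ↓ −34°: 155 − 34 = 121°
complement +180°: 121 + 180 = 301°
square ↑ +90°: 301 + 90 = 391 → 391 − 360 = 31°
split-comp 43° ↑ +223°: 31 + 223 = 254°

254°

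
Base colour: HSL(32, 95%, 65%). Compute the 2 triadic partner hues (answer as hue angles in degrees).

A triad places three hues 120° apart.
32 + 120 = 152°
32 + 240 = 272°

152° and 272°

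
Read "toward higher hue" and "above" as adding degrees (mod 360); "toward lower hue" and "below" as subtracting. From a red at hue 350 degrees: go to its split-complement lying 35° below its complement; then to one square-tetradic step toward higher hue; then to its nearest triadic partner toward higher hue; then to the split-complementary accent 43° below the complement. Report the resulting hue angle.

122°

+145° (split-comp 35° ↓): 350 + 145 = 495 → 495 − 360 = 135°
+90° (square ↑): 135 + 90 = 225°
+120° (triadic ↑): 225 + 120 = 345°
+137° (split-comp 43° ↓): 345 + 137 = 482 → 482 − 360 = 122°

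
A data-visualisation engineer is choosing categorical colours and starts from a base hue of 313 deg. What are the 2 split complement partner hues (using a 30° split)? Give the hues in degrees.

103° and 163°

Split-complementary hues sit 30° either side of the complement.
Complement of 313 deg: 313 + 180 = 493 → 493 − 360 = 133°
133 − 30 = 103°
133 + 30 = 163°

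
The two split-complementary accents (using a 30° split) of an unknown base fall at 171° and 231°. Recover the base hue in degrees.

The accents sit 30° either side of the complement, so the complement is their short-arc midpoint on the wheel.
Short-arc midpoint of 171° and 231°: 201°.
Base is 180° from the complement: 201 − 180 = 21°

21°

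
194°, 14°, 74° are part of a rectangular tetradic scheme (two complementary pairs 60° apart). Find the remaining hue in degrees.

A rectangular tetradic uses two complementary pairs 60° apart: offsets 0°, 60°, 180°, 240°.
Among {14°, 74°, 194°}, 194° and 14° are a 180° pair.
The remaining hue 74° needs its own complement: 74 + 180 = 254°

254°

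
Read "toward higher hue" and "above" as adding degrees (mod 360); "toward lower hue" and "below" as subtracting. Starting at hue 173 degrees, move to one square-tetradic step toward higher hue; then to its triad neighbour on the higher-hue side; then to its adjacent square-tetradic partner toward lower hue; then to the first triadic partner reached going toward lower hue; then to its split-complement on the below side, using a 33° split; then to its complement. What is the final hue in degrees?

173 + 90 = 263°   (square ↑)
263 + 120 = 383 → 383 − 360 = 23°   (triadic ↑)
23 − 90 = -67 → -67 + 360 = 293°   (square ↓)
293 − 120 = 173°   (triadic ↓)
173 + 147 = 320°   (split-comp 33° ↓)
320 + 180 = 500 → 500 − 360 = 140°   (complement)

140°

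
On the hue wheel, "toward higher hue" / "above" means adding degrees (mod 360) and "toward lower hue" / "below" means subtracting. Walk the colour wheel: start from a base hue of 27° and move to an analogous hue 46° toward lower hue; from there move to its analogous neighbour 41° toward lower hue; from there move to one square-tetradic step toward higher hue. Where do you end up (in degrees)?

27 − 46 = -19 → -19 + 360 = 341°   (analog 46° ↓)
341 − 41 = 300°   (analog 41° ↓)
300 + 90 = 390 → 390 − 360 = 30°   (square ↑)

30°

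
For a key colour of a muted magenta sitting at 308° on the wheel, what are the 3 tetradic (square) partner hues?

38°, 128°, 218°

308 + 90 = 398 → 398 − 360 = 38°
308 + 180 = 488 → 488 − 360 = 128°
308 + 270 = 578 → 578 − 360 = 218°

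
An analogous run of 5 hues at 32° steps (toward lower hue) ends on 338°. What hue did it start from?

4 steps of 32° (toward lower hue) give a net shift of −128°.
Start = end − shift: 338 + 128 = 466 → 466 − 360 = 106°

106°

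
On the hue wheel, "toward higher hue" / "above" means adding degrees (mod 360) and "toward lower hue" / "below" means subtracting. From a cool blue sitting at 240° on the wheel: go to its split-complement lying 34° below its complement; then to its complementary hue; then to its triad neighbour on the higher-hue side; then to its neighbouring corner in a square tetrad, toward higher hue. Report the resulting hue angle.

240 + 146 = 386 → 386 − 360 = 26°   (split-comp 34° ↓)
26 + 180 = 206°   (complement)
206 + 120 = 326°   (triadic ↑)
326 + 90 = 416 → 416 − 360 = 56°   (square ↑)

56°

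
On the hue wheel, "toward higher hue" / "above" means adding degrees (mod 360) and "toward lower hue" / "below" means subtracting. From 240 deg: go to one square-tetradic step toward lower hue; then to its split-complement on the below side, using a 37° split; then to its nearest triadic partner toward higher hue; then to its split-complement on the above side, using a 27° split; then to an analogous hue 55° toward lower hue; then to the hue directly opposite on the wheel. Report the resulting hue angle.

25°

square ↓ −90°: 240 − 90 = 150°
split-comp 37° ↓ +143°: 150 + 143 = 293°
triadic ↑ +120°: 293 + 120 = 413 → 413 − 360 = 53°
split-comp 27° ↑ +207°: 53 + 207 = 260°
analog 55° ↓ −55°: 260 − 55 = 205°
complement +180°: 205 + 180 = 385 → 385 − 360 = 25°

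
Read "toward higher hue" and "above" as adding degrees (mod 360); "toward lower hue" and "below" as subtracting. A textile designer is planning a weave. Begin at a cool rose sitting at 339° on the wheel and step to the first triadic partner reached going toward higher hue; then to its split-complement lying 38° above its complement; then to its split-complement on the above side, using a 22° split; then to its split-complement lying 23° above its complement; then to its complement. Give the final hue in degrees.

339 + 120 = 459 → 459 − 360 = 99°   (triadic ↑)
99 + 218 = 317°   (split-comp 38° ↑)
317 + 202 = 519 → 519 − 360 = 159°   (split-comp 22° ↑)
159 + 203 = 362 → 362 − 360 = 2°   (split-comp 23° ↑)
2 + 180 = 182°   (complement)

182°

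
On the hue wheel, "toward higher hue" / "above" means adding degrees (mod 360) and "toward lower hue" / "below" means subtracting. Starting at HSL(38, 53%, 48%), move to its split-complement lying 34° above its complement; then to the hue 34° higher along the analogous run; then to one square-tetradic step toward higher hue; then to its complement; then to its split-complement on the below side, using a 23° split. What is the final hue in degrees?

353°

+214° (split-comp 34° ↑): 38 + 214 = 252°
+34° (analog 34° ↑): 252 + 34 = 286°
+90° (square ↑): 286 + 90 = 376 → 376 − 360 = 16°
+180° (complement): 16 + 180 = 196°
+157° (split-comp 23° ↓): 196 + 157 = 353°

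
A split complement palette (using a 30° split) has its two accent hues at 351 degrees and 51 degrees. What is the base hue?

201°

The accents sit 30° either side of the complement, so the complement is their short-arc midpoint on the wheel.
Short-arc midpoint of 351° and 51°: 21°.
Base is 180° from the complement: 21 − 180 = -159 → -159 + 360 = 201°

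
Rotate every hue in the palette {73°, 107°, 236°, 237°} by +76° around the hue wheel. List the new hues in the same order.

149°, 183°, 312°, 313°

73 + 76 = 149°
107 + 76 = 183°
236 + 76 = 312°
237 + 76 = 313°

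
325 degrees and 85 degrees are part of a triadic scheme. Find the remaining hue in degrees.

205°

A triad places three hues 120° apart.
The full set through 85° is {85°, 205°, 325°}.
Given {85°, 325°}, the missing hue is 205°.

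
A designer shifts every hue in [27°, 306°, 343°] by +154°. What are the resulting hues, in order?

27 + 154 = 181°
306 + 154 = 460 → 460 − 360 = 100°
343 + 154 = 497 → 497 − 360 = 137°

181°, 100°, 137°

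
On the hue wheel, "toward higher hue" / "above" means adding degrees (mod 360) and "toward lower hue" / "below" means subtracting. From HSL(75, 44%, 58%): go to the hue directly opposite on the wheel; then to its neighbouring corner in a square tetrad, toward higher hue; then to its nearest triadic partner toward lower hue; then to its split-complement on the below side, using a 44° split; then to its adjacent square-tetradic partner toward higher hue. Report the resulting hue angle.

91°

75 + 180 = 255°   (complement)
255 + 90 = 345°   (square ↑)
345 − 120 = 225°   (triadic ↓)
225 + 136 = 361 → 361 − 360 = 1°   (split-comp 44° ↓)
1 + 90 = 91°   (square ↑)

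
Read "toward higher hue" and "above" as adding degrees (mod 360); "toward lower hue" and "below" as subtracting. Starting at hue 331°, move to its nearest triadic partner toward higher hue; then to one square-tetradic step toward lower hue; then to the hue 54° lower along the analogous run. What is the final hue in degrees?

+120° (triadic ↑): 331 + 120 = 451 → 451 − 360 = 91°
−90° (square ↓): 91 − 90 = 1°
−54° (analog 54° ↓): 1 − 54 = -53 → -53 + 360 = 307°

307°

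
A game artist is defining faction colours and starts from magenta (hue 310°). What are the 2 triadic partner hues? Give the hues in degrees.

A triad places three hues 120° apart.
310 + 120 = 430 → 430 − 360 = 70°
310 + 240 = 550 → 550 − 360 = 190°

70° and 190°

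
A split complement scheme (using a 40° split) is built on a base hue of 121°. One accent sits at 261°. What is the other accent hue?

341°

Split-complementary hues sit 40° either side of the complement.
Complement of the base 121°: 121 + 180 = 301°
The given accent 261° is 40° one side of 301°; the other accent sits 40° the other side: 301 + 40 = 341°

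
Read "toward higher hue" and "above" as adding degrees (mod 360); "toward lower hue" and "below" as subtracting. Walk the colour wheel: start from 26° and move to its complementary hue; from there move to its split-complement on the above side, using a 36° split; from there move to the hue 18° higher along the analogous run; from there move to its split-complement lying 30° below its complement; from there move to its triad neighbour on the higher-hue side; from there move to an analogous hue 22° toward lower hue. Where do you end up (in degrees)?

328°

26 + 180 = 206°   (complement)
206 + 216 = 422 → 422 − 360 = 62°   (split-comp 36° ↑)
62 + 18 = 80°   (analog 18° ↑)
80 + 150 = 230°   (split-comp 30° ↓)
230 + 120 = 350°   (triadic ↑)
350 − 22 = 328°   (analog 22° ↓)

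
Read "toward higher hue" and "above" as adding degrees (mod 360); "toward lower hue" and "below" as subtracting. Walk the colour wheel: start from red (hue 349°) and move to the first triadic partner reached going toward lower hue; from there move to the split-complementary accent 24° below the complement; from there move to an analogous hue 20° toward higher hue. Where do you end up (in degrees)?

45°

triadic ↓ −120°: 349 − 120 = 229°
split-comp 24° ↓ +156°: 229 + 156 = 385 → 385 − 360 = 25°
analog 20° ↑ +20°: 25 + 20 = 45°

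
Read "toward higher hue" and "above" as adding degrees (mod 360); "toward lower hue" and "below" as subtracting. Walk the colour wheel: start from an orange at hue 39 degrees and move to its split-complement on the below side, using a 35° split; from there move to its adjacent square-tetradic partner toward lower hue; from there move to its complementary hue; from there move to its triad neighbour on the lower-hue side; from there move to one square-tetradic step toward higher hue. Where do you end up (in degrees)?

244°

split-comp 35° ↓ +145°: 39 + 145 = 184°
square ↓ −90°: 184 − 90 = 94°
complement +180°: 94 + 180 = 274°
triadic ↓ −120°: 274 − 120 = 154°
square ↑ +90°: 154 + 90 = 244°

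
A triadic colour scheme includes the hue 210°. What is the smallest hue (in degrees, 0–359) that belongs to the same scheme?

A triad places three hues 120° apart.
The full set through 210° is {90°, 210°, 330°}.

90°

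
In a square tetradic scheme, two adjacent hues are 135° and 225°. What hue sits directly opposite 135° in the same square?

A square tetradic scheme places four hues 90° apart; opposite corners are 180° apart.
135 + 180 = 315°

315°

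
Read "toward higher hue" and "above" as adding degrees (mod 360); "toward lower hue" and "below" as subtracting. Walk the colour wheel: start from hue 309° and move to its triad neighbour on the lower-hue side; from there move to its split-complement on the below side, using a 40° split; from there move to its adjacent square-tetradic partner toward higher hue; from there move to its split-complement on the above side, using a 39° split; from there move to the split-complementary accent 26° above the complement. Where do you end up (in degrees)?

124°

309 − 120 = 189°   (triadic ↓)
189 + 140 = 329°   (split-comp 40° ↓)
329 + 90 = 419 → 419 − 360 = 59°   (square ↑)
59 + 219 = 278°   (split-comp 39° ↑)
278 + 206 = 484 → 484 − 360 = 124°   (split-comp 26° ↑)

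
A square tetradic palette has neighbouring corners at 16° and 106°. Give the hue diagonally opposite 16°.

A square tetradic scheme places four hues 90° apart; opposite corners are 180° apart.
16 + 180 = 196°

196°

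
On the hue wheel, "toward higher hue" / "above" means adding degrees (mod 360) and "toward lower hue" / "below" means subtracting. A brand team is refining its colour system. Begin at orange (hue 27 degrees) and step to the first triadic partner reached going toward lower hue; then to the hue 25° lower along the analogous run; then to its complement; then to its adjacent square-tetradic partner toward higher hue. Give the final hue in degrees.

152°

triadic ↓ −120°: 27 − 120 = -93 → -93 + 360 = 267°
analog 25° ↓ −25°: 267 − 25 = 242°
complement +180°: 242 + 180 = 422 → 422 − 360 = 62°
square ↑ +90°: 62 + 90 = 152°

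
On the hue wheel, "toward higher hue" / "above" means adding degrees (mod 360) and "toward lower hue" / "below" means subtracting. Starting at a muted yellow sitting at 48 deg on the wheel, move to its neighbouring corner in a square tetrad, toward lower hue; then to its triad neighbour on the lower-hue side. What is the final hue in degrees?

198°

48 − 90 = -42 → -42 + 360 = 318°   (square ↓)
318 − 120 = 198°   (triadic ↓)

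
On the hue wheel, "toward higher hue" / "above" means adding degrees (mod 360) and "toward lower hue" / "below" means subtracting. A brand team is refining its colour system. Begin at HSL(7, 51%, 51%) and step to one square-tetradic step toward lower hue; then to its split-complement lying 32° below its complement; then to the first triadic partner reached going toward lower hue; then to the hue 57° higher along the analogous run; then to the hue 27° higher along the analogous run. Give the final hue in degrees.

7 − 90 = -83 → -83 + 360 = 277°   (square ↓)
277 + 148 = 425 → 425 − 360 = 65°   (split-comp 32° ↓)
65 − 120 = -55 → -55 + 360 = 305°   (triadic ↓)
305 + 57 = 362 → 362 − 360 = 2°   (analog 57° ↑)
2 + 27 = 29°   (analog 27° ↑)

29°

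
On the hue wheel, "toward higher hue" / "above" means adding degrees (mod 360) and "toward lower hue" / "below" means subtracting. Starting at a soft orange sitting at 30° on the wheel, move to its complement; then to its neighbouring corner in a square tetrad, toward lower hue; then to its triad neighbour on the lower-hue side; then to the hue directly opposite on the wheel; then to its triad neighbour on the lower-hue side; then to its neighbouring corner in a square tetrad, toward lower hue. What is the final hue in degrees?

30 + 180 = 210°   (complement)
210 − 90 = 120°   (square ↓)
120 − 120 = 0°   (triadic ↓)
0 + 180 = 180°   (complement)
180 − 120 = 60°   (triadic ↓)
60 − 90 = -30 → -30 + 360 = 330°   (square ↓)

330°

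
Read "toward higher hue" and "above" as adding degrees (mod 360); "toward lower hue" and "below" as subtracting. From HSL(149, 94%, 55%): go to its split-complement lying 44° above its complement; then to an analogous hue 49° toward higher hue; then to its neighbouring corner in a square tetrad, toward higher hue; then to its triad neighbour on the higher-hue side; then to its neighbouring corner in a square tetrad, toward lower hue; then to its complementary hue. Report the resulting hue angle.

+224° (split-comp 44° ↑): 149 + 224 = 373 → 373 − 360 = 13°
+49° (analog 49° ↑): 13 + 49 = 62°
+90° (square ↑): 62 + 90 = 152°
+120° (triadic ↑): 152 + 120 = 272°
−90° (square ↓): 272 − 90 = 182°
+180° (complement): 182 + 180 = 362 → 362 − 360 = 2°

2°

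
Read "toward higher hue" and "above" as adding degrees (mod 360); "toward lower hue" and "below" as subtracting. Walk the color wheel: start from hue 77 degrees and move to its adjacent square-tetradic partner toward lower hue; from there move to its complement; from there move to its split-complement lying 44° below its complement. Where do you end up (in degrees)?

−90° (square ↓): 77 − 90 = -13 → -13 + 360 = 347°
+180° (complement): 347 + 180 = 527 → 527 − 360 = 167°
+136° (split-comp 44° ↓): 167 + 136 = 303°

303°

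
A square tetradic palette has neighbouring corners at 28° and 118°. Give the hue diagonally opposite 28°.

208°

A square tetradic scheme places four hues 90° apart; opposite corners are 180° apart.
28 + 180 = 208°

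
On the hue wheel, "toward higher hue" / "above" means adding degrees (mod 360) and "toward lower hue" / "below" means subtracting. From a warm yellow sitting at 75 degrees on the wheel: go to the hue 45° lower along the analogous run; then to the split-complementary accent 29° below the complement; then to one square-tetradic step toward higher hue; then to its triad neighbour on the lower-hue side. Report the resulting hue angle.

151°

−45° (analog 45° ↓): 75 − 45 = 30°
+151° (split-comp 29° ↓): 30 + 151 = 181°
+90° (square ↑): 181 + 90 = 271°
−120° (triadic ↓): 271 − 120 = 151°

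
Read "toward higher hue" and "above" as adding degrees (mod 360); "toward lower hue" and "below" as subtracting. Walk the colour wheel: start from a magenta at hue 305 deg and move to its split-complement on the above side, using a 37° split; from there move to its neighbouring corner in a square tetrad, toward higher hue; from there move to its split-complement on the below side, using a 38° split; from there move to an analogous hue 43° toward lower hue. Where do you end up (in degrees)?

351°

+217° (split-comp 37° ↑): 305 + 217 = 522 → 522 − 360 = 162°
+90° (square ↑): 162 + 90 = 252°
+142° (split-comp 38° ↓): 252 + 142 = 394 → 394 − 360 = 34°
−43° (analog 43° ↓): 34 − 43 = -9 → -9 + 360 = 351°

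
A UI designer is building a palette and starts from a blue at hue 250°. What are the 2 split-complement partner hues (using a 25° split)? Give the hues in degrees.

Split-complementary hues sit 25° either side of the complement.
Complement of 250°: 250 + 180 = 430 → 430 − 360 = 70°
70 − 25 = 45°
70 + 25 = 95°

45° and 95°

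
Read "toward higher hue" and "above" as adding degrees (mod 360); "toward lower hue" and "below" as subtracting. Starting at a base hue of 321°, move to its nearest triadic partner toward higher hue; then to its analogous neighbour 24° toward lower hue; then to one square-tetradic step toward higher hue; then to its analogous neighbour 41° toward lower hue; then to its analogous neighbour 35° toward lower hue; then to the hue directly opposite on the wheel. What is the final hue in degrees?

321 + 120 = 441 → 441 − 360 = 81°   (triadic ↑)
81 − 24 = 57°   (analog 24° ↓)
57 + 90 = 147°   (square ↑)
147 − 41 = 106°   (analog 41° ↓)
106 − 35 = 71°   (analog 35° ↓)
71 + 180 = 251°   (complement)

251°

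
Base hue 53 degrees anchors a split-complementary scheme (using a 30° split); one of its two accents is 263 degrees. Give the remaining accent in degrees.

Split-complementary hues sit 30° either side of the complement.
Complement of the base 53°: 53 + 180 = 233°
The given accent 263° is 30° one side of 233°; the other accent sits 30° the other side: 233 − 30 = 203°

203°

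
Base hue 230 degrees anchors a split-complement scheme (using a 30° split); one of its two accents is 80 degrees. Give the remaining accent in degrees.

Split-complementary hues sit 30° either side of the complement.
Complement of the base 230°: 230 + 180 = 410 → 410 − 360 = 50°
The given accent 80° is 30° one side of 50°; the other accent sits 30° the other side: 50 − 30 = 20°

20°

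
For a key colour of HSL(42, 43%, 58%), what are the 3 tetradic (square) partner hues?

132°, 222°, 312°

42 + 90 = 132°
42 + 180 = 222°
42 + 270 = 312°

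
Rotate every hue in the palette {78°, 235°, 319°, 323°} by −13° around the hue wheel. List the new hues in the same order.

78 − 13 = 65°
235 − 13 = 222°
319 − 13 = 306°
323 − 13 = 310°

65°, 222°, 306°, 310°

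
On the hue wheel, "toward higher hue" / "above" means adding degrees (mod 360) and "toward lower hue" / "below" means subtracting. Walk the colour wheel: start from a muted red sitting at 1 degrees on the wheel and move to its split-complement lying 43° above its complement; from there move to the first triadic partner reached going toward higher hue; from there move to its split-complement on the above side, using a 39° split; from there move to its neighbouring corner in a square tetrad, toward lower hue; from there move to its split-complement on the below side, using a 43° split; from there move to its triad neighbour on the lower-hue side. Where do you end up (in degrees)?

130°

1 + 223 = 224°   (split-comp 43° ↑)
224 + 120 = 344°   (triadic ↑)
344 + 219 = 563 → 563 − 360 = 203°   (split-comp 39° ↑)
203 − 90 = 113°   (square ↓)
113 + 137 = 250°   (split-comp 43° ↓)
250 − 120 = 130°   (triadic ↓)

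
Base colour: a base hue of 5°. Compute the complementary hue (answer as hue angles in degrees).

185°

The complement sits 180° across the wheel.
5 + 180 = 185°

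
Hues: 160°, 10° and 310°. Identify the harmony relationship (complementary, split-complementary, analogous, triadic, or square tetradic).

Sort the hues: 10°, 160°, 310°.
Successive gaps around the wheel: 150°, 150°, 60°.
Two 150° gaps and one 60° gap — a base hue opposite a pair of accents 30° either side of its complement — is the split-complementary pattern.

split-complementary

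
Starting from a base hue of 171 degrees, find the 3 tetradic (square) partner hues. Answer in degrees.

A square tetradic scheme places four hues every 90°.
171 + 90 = 261°
171 + 180 = 351°
171 + 270 = 441 → 441 − 360 = 81°

261°, 351° and 81°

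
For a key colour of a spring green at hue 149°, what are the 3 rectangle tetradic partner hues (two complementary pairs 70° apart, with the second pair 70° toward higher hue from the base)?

149 + 70 = 219°
149 + 180 = 329°
149 + 250 = 399 → 399 − 360 = 39°

219°, 329°, and 39°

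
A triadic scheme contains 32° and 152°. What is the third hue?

A triad spaces three hues 120° apart.
The full set is {32°, 152°, 272°}.

272°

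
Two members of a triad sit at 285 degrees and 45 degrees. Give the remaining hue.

165°

A triad spaces three hues 120° apart.
The full set is {45°, 165°, 285°}.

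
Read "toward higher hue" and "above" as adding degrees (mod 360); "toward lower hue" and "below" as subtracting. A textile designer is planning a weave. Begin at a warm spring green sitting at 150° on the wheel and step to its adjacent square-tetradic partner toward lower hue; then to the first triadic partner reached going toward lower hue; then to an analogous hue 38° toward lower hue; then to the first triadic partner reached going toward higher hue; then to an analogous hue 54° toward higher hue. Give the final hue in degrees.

76°

−90° (square ↓): 150 − 90 = 60°
−120° (triadic ↓): 60 − 120 = -60 → -60 + 360 = 300°
−38° (analog 38° ↓): 300 − 38 = 262°
+120° (triadic ↑): 262 + 120 = 382 → 382 − 360 = 22°
+54° (analog 54° ↑): 22 + 54 = 76°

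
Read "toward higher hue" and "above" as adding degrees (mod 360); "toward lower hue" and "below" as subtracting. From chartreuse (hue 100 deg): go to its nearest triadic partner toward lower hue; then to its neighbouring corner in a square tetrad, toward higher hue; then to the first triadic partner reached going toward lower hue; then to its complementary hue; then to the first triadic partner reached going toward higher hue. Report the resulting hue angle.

100 − 120 = -20 → -20 + 360 = 340°   (triadic ↓)
340 + 90 = 430 → 430 − 360 = 70°   (square ↑)
70 − 120 = -50 → -50 + 360 = 310°   (triadic ↓)
310 + 180 = 490 → 490 − 360 = 130°   (complement)
130 + 120 = 250°   (triadic ↑)

250°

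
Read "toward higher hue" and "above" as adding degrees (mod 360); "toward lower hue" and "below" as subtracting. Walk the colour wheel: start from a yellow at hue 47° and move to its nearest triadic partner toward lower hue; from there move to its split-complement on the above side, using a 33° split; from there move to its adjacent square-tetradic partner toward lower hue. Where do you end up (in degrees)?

triadic ↓ −120°: 47 − 120 = -73 → -73 + 360 = 287°
split-comp 33° ↑ +213°: 287 + 213 = 500 → 500 − 360 = 140°
square ↓ −90°: 140 − 90 = 50°

50°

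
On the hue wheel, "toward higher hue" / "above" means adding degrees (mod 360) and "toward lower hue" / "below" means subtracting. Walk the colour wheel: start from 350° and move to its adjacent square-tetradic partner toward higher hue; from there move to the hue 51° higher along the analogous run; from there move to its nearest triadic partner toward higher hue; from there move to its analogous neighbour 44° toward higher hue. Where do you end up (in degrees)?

square ↑ +90°: 350 + 90 = 440 → 440 − 360 = 80°
analog 51° ↑ +51°: 80 + 51 = 131°
triadic ↑ +120°: 131 + 120 = 251°
analog 44° ↑ +44°: 251 + 44 = 295°

295°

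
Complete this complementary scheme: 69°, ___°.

The complement sits 180° across the wheel.
The full set through 69° is {69°, 249°}.
Given {69°}, the missing hue is 249°.

249°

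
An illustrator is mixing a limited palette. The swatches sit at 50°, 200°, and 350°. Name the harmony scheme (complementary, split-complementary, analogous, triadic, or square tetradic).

Sort the hues: 50°, 200°, 350°.
Successive gaps around the wheel: 150°, 150°, 60°.
Two 150° gaps and one 60° gap — a base hue opposite a pair of accents 30° either side of its complement — is the split-complementary pattern.

split-complementary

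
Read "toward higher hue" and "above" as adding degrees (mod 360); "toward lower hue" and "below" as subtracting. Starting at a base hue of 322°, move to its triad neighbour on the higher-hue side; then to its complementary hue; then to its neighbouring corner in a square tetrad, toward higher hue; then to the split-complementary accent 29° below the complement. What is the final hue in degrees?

143°

triadic ↑ +120°: 322 + 120 = 442 → 442 − 360 = 82°
complement +180°: 82 + 180 = 262°
square ↑ +90°: 262 + 90 = 352°
split-comp 29° ↓ +151°: 352 + 151 = 503 → 503 − 360 = 143°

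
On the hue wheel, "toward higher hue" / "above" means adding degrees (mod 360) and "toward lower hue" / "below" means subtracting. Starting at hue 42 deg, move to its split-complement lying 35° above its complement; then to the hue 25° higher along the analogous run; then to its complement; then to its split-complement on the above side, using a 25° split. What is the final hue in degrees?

split-comp 35° ↑ +215°: 42 + 215 = 257°
analog 25° ↑ +25°: 257 + 25 = 282°
complement +180°: 282 + 180 = 462 → 462 − 360 = 102°
split-comp 25° ↑ +205°: 102 + 205 = 307°

307°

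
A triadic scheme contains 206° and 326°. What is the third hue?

A triad spaces three hues 120° apart.
The full set is {86°, 206°, 326°}.

86°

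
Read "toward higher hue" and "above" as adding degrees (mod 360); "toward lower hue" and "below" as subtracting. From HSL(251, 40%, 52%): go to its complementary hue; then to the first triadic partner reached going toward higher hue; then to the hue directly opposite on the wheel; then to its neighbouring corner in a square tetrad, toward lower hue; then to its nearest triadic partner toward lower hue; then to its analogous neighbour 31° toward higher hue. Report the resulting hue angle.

192°

+180° (complement): 251 + 180 = 431 → 431 − 360 = 71°
+120° (triadic ↑): 71 + 120 = 191°
+180° (complement): 191 + 180 = 371 → 371 − 360 = 11°
−90° (square ↓): 11 − 90 = -79 → -79 + 360 = 281°
−120° (triadic ↓): 281 − 120 = 161°
+31° (analog 31° ↑): 161 + 31 = 192°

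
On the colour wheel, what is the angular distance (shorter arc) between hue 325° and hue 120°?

|325 − 120| = 205.
The shorter arc is 360 − 205 = 155°.

155°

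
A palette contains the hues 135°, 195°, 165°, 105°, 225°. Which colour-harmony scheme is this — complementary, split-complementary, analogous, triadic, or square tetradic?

analogous

Sort the hues: 105°, 135°, 165°, 195°, 225°.
Successive gaps around the wheel: 30°, 30°, 30°, 30°, 240°.
A run of hues at equal small steps (30°) with one large closing gap is an analogous group.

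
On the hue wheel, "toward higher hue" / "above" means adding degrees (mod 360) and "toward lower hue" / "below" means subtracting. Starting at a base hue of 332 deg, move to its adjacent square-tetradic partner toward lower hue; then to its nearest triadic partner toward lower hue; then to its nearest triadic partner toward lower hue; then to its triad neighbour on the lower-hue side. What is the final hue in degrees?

−90° (square ↓): 332 − 90 = 242°
−120° (triadic ↓): 242 − 120 = 122°
−120° (triadic ↓): 122 − 120 = 2°
−120° (triadic ↓): 2 − 120 = -118 → -118 + 360 = 242°

242°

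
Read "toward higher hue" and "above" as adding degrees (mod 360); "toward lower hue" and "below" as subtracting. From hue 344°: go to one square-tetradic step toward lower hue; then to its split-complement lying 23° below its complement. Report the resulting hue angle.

51°

344 − 90 = 254°   (square ↓)
254 + 157 = 411 → 411 − 360 = 51°   (split-comp 23° ↓)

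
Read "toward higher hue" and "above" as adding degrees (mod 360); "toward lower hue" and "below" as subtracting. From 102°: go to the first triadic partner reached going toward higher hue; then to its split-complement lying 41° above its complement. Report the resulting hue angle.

triadic ↑ +120°: 102 + 120 = 222°
split-comp 41° ↑ +221°: 222 + 221 = 443 → 443 − 360 = 83°

83°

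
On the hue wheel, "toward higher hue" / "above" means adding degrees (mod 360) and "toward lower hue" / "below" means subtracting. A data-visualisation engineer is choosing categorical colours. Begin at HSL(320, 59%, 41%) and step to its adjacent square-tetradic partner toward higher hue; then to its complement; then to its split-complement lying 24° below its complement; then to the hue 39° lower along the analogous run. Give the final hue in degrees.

square ↑ +90°: 320 + 90 = 410 → 410 − 360 = 50°
complement +180°: 50 + 180 = 230°
split-comp 24° ↓ +156°: 230 + 156 = 386 → 386 − 360 = 26°
analog 39° ↓ −39°: 26 − 39 = -13 → -13 + 360 = 347°

347°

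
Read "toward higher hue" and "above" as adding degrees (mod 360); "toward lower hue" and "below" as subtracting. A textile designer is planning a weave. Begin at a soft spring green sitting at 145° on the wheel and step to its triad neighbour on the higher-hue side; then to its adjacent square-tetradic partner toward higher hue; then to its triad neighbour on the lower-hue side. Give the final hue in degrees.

235°

triadic ↑ +120°: 145 + 120 = 265°
square ↑ +90°: 265 + 90 = 355°
triadic ↓ −120°: 355 − 120 = 235°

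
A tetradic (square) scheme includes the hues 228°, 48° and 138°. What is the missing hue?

318°

A square tetradic scheme places four hues every 90°.
The full set through 48° is {48°, 138°, 228°, 318°}.
Given {48°, 138°, 228°}, the missing hue is 318°.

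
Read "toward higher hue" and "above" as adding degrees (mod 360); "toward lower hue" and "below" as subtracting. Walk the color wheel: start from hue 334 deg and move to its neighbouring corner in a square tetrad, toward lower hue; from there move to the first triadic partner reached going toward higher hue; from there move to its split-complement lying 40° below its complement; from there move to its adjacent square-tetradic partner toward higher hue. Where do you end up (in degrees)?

square ↓ −90°: 334 − 90 = 244°
triadic ↑ +120°: 244 + 120 = 364 → 364 − 360 = 4°
split-comp 40° ↓ +140°: 4 + 140 = 144°
square ↑ +90°: 144 + 90 = 234°

234°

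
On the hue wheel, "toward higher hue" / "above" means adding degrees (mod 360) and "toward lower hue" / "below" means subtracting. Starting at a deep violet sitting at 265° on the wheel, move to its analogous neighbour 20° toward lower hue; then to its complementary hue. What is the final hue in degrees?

65°

265 − 20 = 245°   (analog 20° ↓)
245 + 180 = 425 → 425 − 360 = 65°   (complement)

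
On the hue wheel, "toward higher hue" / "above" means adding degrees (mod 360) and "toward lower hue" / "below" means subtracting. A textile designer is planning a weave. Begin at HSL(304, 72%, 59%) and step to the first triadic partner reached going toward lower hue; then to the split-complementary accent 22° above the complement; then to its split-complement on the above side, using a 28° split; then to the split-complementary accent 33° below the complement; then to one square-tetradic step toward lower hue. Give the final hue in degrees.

−120° (triadic ↓): 304 − 120 = 184°
+202° (split-comp 22° ↑): 184 + 202 = 386 → 386 − 360 = 26°
+208° (split-comp 28° ↑): 26 + 208 = 234°
+147° (split-comp 33° ↓): 234 + 147 = 381 → 381 − 360 = 21°
−90° (square ↓): 21 − 90 = -69 → -69 + 360 = 291°

291°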